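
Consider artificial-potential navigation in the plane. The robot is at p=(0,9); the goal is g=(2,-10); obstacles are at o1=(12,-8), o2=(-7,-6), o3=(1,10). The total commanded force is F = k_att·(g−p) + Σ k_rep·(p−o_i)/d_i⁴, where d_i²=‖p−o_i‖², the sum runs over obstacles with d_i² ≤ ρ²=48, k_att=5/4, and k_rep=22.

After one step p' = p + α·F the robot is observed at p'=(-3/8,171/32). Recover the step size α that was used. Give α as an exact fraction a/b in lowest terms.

α = 1/8

F_att = 5/4·(g−p) = 5/4·(2,-19) = (2.5000,-23.7500)
o1: d²=433 > ρ²=48 → inactive
o2: d²=274 > ρ²=48 → inactive
o3: d²=2 ≤ ρ²=48; F_rep = 22·(-1,-1)/2² = (-5.5000,-5.5000)
F = F_att + ΣF_rep = (-3.0000,-29.2500)
Δp = p'−p = (-0.3750,-3.6562); α = Δx/Fx = (-3/8) / (-3) = 1/8
check: Δy/Fy = (-117/32) / (-117/4) = 1/8 ✓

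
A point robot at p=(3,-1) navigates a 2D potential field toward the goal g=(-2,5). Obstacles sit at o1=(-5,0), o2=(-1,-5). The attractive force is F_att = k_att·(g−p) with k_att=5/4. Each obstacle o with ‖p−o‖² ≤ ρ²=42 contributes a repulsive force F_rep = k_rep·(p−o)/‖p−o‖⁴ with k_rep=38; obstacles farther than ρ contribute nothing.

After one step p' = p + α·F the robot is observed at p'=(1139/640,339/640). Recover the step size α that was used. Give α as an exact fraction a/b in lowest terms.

F_att = 5/4·(g−p) = 5/4·(-5,6) = (-6.2500,7.5000)
o1: d²=65 > ρ²=42 → inactive
o2: d²=32 ≤ ρ²=42; F_rep = 38·(4,4)/32² = (0.1484,0.1484)
F = F_att + ΣF_rep = (-6.1016,7.6484)
Δp = p'−p = (-1.2203,1.5297); α = Δx/Fx = (-781/640) / (-781/128) = 1/5
check: Δy/Fy = (979/640) / (979/128) = 1/5 ✓

α = 1/5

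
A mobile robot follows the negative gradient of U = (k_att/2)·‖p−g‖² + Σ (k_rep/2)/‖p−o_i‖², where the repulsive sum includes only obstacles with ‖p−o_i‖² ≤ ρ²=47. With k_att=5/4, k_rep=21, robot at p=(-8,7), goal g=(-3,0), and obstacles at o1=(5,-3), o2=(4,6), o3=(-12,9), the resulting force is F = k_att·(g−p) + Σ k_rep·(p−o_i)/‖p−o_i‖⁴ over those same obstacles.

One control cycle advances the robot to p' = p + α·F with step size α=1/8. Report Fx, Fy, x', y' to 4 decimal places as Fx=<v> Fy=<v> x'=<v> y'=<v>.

F_att = 5/4·(g−p) = 5/4·(5,-7) = (6.2500,-8.7500)
o1: d²=269 > ρ²=47 → inactive
o2: d²=145 > ρ²=47 → inactive
o3: d²=20 ≤ ρ²=47; F_rep = 21·(4,-2)/20² = (0.2100,-0.1050)
F = F_att + ΣF_rep = (6.4600,-8.8550)
p' = p + 1/8·F = (-7.1925,5.8931)

Fx=6.4600 Fy=-8.8550 x'=-7.1925 y'=5.8931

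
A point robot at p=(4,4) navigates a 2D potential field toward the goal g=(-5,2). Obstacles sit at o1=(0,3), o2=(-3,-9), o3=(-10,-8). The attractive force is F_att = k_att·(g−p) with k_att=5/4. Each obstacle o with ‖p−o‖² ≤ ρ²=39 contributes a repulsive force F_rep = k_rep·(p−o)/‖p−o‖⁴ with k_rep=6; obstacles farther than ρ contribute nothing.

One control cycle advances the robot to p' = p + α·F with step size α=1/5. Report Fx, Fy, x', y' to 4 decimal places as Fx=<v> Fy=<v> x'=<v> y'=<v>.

Fx=-11.1670 Fy=-2.4792 x'=1.7666 y'=3.5042

F_att = 5/4·(g−p) = 5/4·(-9,-2) = (-11.2500,-2.5000)
o1: d²=17 ≤ ρ²=39; F_rep = 6·(4,1)/17² = (0.0830,0.0208)
o2: d²=218 > ρ²=39 → inactive
o3: d²=340 > ρ²=39 → inactive
F = F_att + ΣF_rep = (-11.1670,-2.4792)
p' = p + 1/5·F = (1.7666,3.5042)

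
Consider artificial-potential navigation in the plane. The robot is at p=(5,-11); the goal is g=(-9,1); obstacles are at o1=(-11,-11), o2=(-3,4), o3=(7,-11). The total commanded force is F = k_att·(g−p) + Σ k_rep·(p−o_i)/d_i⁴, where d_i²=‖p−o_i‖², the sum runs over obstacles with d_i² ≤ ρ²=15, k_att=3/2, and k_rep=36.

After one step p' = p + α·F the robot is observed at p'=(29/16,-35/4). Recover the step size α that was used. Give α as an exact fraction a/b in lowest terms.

α = 1/8

F_att = 3/2·(g−p) = 3/2·(-14,12) = (-21.0000,18.0000)
o1: d²=256 > ρ²=15 → inactive
o2: d²=289 > ρ²=15 → inactive
o3: d²=4 ≤ ρ²=15; F_rep = 36·(-2,0)/4² = (-4.5000,0.0000)
F = F_att + ΣF_rep = (-25.5000,18.0000)
Δp = p'−p = (-3.1875,2.2500); α = Δx/Fx = (-51/16) / (-51/2) = 1/8
check: Δy/Fy = (9/4) / (18) = 1/8 ✓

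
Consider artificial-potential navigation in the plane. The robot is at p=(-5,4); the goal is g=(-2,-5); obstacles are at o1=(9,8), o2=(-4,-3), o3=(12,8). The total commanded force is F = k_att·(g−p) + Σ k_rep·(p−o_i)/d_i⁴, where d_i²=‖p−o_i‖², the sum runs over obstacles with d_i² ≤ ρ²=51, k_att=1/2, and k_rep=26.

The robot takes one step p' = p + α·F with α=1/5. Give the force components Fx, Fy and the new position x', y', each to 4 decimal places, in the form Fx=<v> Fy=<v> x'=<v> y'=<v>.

Fx=1.4896 Fy=-4.4272 x'=-4.7021 y'=3.1146

F_att = 1/2·(g−p) = 1/2·(3,-9) = (1.5000,-4.5000)
o1: d²=212 > ρ²=51 → inactive
o2: d²=50 ≤ ρ²=51; F_rep = 26·(-1,7)/50² = (-0.0104,0.0728)
o3: d²=305 > ρ²=51 → inactive
F = F_att + ΣF_rep = (1.4896,-4.4272)
p' = p + 1/5·F = (-4.7021,3.1146)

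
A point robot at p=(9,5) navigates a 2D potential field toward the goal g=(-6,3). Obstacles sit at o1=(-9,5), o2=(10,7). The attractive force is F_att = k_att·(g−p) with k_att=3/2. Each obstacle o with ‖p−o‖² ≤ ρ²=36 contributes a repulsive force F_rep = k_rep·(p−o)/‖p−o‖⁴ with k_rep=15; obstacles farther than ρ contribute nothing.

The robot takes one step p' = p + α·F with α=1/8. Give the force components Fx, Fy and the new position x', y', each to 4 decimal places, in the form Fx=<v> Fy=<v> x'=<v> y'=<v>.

F_att = 3/2·(g−p) = 3/2·(-15,-2) = (-22.5000,-3.0000)
o1: d²=324 > ρ²=36 → inactive
o2: d²=5 ≤ ρ²=36; F_rep = 15·(-1,-2)/5² = (-0.6000,-1.2000)
F = F_att + ΣF_rep = (-23.1000,-4.2000)
p' = p + 1/8·F = (6.1125,4.4750)

Fx=-23.1000 Fy=-4.2000 x'=6.1125 y'=4.4750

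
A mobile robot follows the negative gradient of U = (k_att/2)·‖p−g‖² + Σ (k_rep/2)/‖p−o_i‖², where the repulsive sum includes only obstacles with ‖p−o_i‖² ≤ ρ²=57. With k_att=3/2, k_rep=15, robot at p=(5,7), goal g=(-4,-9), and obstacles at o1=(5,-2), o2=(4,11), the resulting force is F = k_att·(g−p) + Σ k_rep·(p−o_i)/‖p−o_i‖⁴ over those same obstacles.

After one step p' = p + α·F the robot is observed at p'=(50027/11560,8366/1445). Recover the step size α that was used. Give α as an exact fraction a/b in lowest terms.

α = 1/20

F_att = 3/2·(g−p) = 3/2·(-9,-16) = (-13.5000,-24.0000)
o1: d²=81 > ρ²=57 → inactive
o2: d²=17 ≤ ρ²=57; F_rep = 15·(1,-4)/17² = (0.0519,-0.2076)
F = F_att + ΣF_rep = (-13.4481,-24.2076)
Δp = p'−p = (-0.6724,-1.2104); α = Δx/Fx = (-7773/11560) / (-7773/578) = 1/20
check: Δy/Fy = (-1749/1445) / (-6996/289) = 1/20 ✓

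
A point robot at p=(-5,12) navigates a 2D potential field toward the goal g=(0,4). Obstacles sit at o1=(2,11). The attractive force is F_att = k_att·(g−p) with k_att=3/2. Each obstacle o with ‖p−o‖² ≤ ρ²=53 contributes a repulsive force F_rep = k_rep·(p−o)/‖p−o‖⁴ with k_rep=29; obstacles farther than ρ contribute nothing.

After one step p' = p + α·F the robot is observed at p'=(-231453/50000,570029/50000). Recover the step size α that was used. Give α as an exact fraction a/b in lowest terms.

α = 1/20

F_att = 3/2·(g−p) = 3/2·(5,-8) = (7.5000,-12.0000)
o1: d²=50 ≤ ρ²=53; F_rep = 29·(-7,1)/50² = (-0.0812,0.0116)
F = F_att + ΣF_rep = (7.4188,-11.9884)
Δp = p'−p = (0.3709,-0.5994); α = Δx/Fx = (18547/50000) / (18547/2500) = 1/20
check: Δy/Fy = (-29971/50000) / (-29971/2500) = 1/20 ✓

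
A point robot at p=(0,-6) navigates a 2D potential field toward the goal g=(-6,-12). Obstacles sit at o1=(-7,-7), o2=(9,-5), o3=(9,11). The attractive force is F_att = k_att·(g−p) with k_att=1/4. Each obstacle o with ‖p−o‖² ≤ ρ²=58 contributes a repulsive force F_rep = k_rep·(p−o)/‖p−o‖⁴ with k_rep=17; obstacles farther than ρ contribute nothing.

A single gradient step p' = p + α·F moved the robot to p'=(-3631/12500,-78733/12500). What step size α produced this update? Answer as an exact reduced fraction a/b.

F_att = 1/4·(g−p) = 1/4·(-6,-6) = (-1.5000,-1.5000)
o1: d²=50 ≤ ρ²=58; F_rep = 17·(7,1)/50² = (0.0476,0.0068)
o2: d²=82 > ρ²=58 → inactive
o3: d²=370 > ρ²=58 → inactive
F = F_att + ΣF_rep = (-1.4524,-1.4932)
Δp = p'−p = (-0.2905,-0.2986); α = Δx/Fx = (-3631/12500) / (-3631/2500) = 1/5
check: Δy/Fy = (-3733/12500) / (-3733/2500) = 1/5 ✓

α = 1/5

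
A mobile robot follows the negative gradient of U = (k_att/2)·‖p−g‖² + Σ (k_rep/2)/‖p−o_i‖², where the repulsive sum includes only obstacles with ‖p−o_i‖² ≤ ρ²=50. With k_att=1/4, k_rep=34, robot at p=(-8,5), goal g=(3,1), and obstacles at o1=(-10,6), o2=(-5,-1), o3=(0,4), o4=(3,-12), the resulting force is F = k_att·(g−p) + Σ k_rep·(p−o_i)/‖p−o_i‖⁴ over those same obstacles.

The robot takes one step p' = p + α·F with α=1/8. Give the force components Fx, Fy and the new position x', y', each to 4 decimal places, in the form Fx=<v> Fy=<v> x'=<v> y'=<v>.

Fx=5.4196 Fy=-2.2593 x'=-7.3225 y'=4.7176

F_att = 1/4·(g−p) = 1/4·(11,-4) = (2.7500,-1.0000)
o1: d²=5 ≤ ρ²=50; F_rep = 34·(2,-1)/5² = (2.7200,-1.3600)
o2: d²=45 ≤ ρ²=50; F_rep = 34·(-3,6)/45² = (-0.0504,0.1007)
o3: d²=65 > ρ²=50 → inactive
o4: d²=410 > ρ²=50 → inactive
F = F_att + ΣF_rep = (5.4196,-2.2593)
p' = p + 1/8·F = (-7.3225,4.7176)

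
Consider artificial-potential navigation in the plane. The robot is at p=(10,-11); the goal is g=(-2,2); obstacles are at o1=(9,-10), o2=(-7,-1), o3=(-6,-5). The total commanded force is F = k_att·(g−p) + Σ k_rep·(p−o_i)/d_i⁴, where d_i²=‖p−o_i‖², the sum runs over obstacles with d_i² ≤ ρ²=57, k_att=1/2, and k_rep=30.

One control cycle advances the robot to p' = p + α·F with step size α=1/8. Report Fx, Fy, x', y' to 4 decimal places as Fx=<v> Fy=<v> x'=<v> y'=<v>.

F_att = 1/2·(g−p) = 1/2·(-12,13) = (-6.0000,6.5000)
o1: d²=2 ≤ ρ²=57; F_rep = 30·(1,-1)/2² = (7.5000,-7.5000)
o2: d²=389 > ρ²=57 → inactive
o3: d²=292 > ρ²=57 → inactive
F = F_att + ΣF_rep = (1.5000,-1.0000)
p' = p + 1/8·F = (10.1875,-11.1250)

Fx=1.5000 Fy=-1.0000 x'=10.1875 y'=-11.1250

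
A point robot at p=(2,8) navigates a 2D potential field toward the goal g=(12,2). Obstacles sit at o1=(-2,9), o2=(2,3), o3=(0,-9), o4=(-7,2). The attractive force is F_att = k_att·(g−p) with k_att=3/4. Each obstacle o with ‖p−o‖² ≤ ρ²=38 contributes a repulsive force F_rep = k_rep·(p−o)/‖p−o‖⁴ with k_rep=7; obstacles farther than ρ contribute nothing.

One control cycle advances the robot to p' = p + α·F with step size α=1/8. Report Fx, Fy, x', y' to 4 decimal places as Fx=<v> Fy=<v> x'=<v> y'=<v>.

F_att = 3/4·(g−p) = 3/4·(10,-6) = (7.5000,-4.5000)
o1: d²=17 ≤ ρ²=38; F_rep = 7·(4,-1)/17² = (0.0969,-0.0242)
o2: d²=25 ≤ ρ²=38; F_rep = 7·(0,5)/25² = (0.0000,0.0560)
o3: d²=293 > ρ²=38 → inactive
o4: d²=117 > ρ²=38 → inactive
F = F_att + ΣF_rep = (7.5969,-4.4682)
p' = p + 1/8·F = (2.9496,7.4415)

Fx=7.5969 Fy=-4.4682 x'=2.9496 y'=7.4415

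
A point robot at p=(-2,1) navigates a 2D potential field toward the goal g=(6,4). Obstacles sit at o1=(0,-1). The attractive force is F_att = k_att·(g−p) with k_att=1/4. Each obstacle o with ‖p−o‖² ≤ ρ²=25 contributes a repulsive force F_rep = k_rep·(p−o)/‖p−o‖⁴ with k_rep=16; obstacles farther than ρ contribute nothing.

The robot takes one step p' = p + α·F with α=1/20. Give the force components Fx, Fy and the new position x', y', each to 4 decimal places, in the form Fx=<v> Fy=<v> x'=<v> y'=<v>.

Fx=1.5000 Fy=1.2500 x'=-1.9250 y'=1.0625

F_att = 1/4·(g−p) = 1/4·(8,3) = (2.0000,0.7500)
o1: d²=8 ≤ ρ²=25; F_rep = 16·(-2,2)/8² = (-0.5000,0.5000)
F = F_att + ΣF_rep = (1.5000,1.2500)
p' = p + 1/20·F = (-1.9250,1.0625)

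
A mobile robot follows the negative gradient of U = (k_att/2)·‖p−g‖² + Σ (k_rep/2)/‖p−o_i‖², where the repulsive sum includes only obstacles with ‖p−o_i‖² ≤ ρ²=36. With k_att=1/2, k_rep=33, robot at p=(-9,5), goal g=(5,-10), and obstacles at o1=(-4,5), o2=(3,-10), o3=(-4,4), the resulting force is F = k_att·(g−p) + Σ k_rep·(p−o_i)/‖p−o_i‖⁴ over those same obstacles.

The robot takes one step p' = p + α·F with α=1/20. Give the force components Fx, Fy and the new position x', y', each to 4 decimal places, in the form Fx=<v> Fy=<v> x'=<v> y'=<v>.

Fx=6.4919 Fy=-7.4512 x'=-8.6754 y'=4.6274

F_att = 1/2·(g−p) = 1/2·(14,-15) = (7.0000,-7.5000)
o1: d²=25 ≤ ρ²=36; F_rep = 33·(-5,0)/25² = (-0.2640,0.0000)
o2: d²=369 > ρ²=36 → inactive
o3: d²=26 ≤ ρ²=36; F_rep = 33·(-5,1)/26² = (-0.2441,0.0488)
F = F_att + ΣF_rep = (6.4919,-7.4512)
p' = p + 1/20·F = (-8.6754,4.6274)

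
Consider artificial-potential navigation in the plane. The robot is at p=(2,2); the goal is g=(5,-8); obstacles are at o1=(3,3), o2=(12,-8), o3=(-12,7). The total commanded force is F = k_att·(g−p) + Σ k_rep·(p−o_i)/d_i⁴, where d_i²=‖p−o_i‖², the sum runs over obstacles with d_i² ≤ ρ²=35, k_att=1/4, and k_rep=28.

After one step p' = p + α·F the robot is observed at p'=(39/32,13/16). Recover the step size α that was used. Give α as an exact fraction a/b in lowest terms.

α = 1/8

F_att = 1/4·(g−p) = 1/4·(3,-10) = (0.7500,-2.5000)
o1: d²=2 ≤ ρ²=35; F_rep = 28·(-1,-1)/2² = (-7.0000,-7.0000)
o2: d²=200 > ρ²=35 → inactive
o3: d²=221 > ρ²=35 → inactive
F = F_att + ΣF_rep = (-6.2500,-9.5000)
Δp = p'−p = (-0.7812,-1.1875); α = Δx/Fx = (-25/32) / (-25/4) = 1/8
check: Δy/Fy = (-19/16) / (-19/2) = 1/8 ✓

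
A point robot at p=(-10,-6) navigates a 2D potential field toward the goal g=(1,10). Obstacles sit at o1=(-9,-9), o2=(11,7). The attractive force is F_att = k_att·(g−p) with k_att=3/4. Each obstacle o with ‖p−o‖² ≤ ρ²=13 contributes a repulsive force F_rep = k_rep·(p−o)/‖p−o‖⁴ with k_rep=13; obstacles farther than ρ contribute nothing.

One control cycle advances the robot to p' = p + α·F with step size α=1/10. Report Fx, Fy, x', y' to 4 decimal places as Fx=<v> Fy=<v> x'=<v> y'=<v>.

Fx=8.1200 Fy=12.3900 x'=-9.1880 y'=-4.7610

F_att = 3/4·(g−p) = 3/4·(11,16) = (8.2500,12.0000)
o1: d²=10 ≤ ρ²=13; F_rep = 13·(-1,3)/10² = (-0.1300,0.3900)
o2: d²=610 > ρ²=13 → inactive
F = F_att + ΣF_rep = (8.1200,12.3900)
p' = p + 1/10·F = (-9.1880,-4.7610)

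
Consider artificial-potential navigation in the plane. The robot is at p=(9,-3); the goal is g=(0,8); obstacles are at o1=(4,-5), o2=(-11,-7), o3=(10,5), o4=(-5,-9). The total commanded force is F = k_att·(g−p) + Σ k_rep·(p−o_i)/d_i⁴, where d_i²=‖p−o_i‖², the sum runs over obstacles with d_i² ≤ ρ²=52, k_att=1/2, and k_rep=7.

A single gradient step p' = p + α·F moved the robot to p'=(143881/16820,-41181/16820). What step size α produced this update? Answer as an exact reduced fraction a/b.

F_att = 1/2·(g−p) = 1/2·(-9,11) = (-4.5000,5.5000)
o1: d²=29 ≤ ρ²=52; F_rep = 7·(5,2)/29² = (0.0416,0.0166)
o2: d²=416 > ρ²=52 → inactive
o3: d²=65 > ρ²=52 → inactive
o4: d²=232 > ρ²=52 → inactive
F = F_att + ΣF_rep = (-4.4584,5.5166)
Δp = p'−p = (-0.4458,0.5517); α = Δx/Fx = (-7499/16820) / (-7499/1682) = 1/10
check: Δy/Fy = (9279/16820) / (9279/1682) = 1/10 ✓

α = 1/10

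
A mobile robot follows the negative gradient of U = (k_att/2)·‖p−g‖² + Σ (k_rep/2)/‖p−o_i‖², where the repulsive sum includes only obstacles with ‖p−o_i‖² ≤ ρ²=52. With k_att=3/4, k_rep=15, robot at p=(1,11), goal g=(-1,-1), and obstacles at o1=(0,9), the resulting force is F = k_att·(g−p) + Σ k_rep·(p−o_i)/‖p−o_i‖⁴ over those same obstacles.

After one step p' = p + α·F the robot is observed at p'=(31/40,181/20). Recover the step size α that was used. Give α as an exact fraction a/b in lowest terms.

α = 1/4

F_att = 3/4·(g−p) = 3/4·(-2,-12) = (-1.5000,-9.0000)
o1: d²=5 ≤ ρ²=52; F_rep = 15·(1,2)/5² = (0.6000,1.2000)
F = F_att + ΣF_rep = (-0.9000,-7.8000)
Δp = p'−p = (-0.2250,-1.9500); α = Δx/Fx = (-9/40) / (-9/10) = 1/4
check: Δy/Fy = (-39/20) / (-39/5) = 1/4 ✓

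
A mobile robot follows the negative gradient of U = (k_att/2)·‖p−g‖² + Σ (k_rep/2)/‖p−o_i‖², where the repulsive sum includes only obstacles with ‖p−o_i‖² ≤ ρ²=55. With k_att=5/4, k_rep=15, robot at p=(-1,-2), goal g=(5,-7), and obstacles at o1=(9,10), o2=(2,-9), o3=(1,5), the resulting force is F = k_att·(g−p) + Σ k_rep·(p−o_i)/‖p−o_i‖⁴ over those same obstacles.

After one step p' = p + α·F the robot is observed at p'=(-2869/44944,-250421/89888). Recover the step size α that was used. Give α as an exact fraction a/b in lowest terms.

F_att = 5/4·(g−p) = 5/4·(6,-5) = (7.5000,-6.2500)
o1: d²=244 > ρ²=55 → inactive
o2: d²=58 > ρ²=55 → inactive
o3: d²=53 ≤ ρ²=55; F_rep = 15·(-2,-7)/53² = (-0.0107,-0.0374)
F = F_att + ΣF_rep = (7.4893,-6.2874)
Δp = p'−p = (0.9362,-0.7859); α = Δx/Fx = (42075/44944) / (42075/5618) = 1/8
check: Δy/Fy = (-70645/89888) / (-70645/11236) = 1/8 ✓

α = 1/8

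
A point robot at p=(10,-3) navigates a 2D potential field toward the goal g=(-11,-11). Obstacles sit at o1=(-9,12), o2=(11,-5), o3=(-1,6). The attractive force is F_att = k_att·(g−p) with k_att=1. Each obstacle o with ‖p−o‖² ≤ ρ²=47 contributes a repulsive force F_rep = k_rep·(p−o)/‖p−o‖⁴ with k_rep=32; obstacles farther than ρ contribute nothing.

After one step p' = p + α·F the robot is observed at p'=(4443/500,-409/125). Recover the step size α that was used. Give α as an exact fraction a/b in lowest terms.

α = 1/20

F_att = 1·(g−p) = 1·(-21,-8) = (-21.0000,-8.0000)
o1: d²=586 > ρ²=47 → inactive
o2: d²=5 ≤ ρ²=47; F_rep = 32·(-1,2)/5² = (-1.2800,2.5600)
o3: d²=202 > ρ²=47 → inactive
F = F_att + ΣF_rep = (-22.2800,-5.4400)
Δp = p'−p = (-1.1140,-0.2720); α = Δx/Fx = (-557/500) / (-557/25) = 1/20
check: Δy/Fy = (-34/125) / (-136/25) = 1/20 ✓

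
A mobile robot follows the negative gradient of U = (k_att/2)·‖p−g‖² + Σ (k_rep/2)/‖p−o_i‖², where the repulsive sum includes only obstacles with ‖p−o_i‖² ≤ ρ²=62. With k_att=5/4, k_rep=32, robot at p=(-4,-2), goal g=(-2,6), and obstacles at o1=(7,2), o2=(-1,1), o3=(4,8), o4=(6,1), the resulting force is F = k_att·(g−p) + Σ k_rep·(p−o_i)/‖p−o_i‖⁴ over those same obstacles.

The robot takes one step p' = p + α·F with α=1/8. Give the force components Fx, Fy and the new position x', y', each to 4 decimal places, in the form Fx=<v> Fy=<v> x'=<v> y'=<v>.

Fx=2.2037 Fy=9.7037 x'=-3.7245 y'=-0.7870

F_att = 5/4·(g−p) = 5/4·(2,8) = (2.5000,10.0000)
o1: d²=137 > ρ²=62 → inactive
o2: d²=18 ≤ ρ²=62; F_rep = 32·(-3,-3)/18² = (-0.2963,-0.2963)
o3: d²=164 > ρ²=62 → inactive
o4: d²=109 > ρ²=62 → inactive
F = F_att + ΣF_rep = (2.2037,9.7037)
p' = p + 1/8·F = (-3.7245,-0.7870)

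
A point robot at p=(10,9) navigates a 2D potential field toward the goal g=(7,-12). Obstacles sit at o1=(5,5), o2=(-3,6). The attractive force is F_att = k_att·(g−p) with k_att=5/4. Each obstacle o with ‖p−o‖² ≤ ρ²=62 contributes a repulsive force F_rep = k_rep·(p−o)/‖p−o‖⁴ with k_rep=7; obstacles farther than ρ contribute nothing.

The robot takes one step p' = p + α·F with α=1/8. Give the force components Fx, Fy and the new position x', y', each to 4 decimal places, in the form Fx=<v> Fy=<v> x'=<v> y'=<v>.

F_att = 5/4·(g−p) = 5/4·(-3,-21) = (-3.7500,-26.2500)
o1: d²=41 ≤ ρ²=62; F_rep = 7·(5,4)/41² = (0.0208,0.0167)
o2: d²=178 > ρ²=62 → inactive
F = F_att + ΣF_rep = (-3.7292,-26.2333)
p' = p + 1/8·F = (9.5339,5.7208)

Fx=-3.7292 Fy=-26.2333 x'=9.5339 y'=5.7208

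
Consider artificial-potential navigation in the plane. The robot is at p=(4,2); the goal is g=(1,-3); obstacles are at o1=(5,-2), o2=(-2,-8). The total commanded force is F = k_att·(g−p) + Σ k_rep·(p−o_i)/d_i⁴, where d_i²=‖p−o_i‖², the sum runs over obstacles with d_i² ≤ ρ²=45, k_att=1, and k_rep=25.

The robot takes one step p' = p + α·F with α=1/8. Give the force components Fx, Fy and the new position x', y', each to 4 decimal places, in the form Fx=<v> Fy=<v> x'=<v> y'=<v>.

Fx=-3.0865 Fy=-4.6540 x'=3.6142 y'=1.4183

F_att = 1·(g−p) = 1·(-3,-5) = (-3.0000,-5.0000)
o1: d²=17 ≤ ρ²=45; F_rep = 25·(-1,4)/17² = (-0.0865,0.3460)
o2: d²=136 > ρ²=45 → inactive
F = F_att + ΣF_rep = (-3.0865,-4.6540)
p' = p + 1/8·F = (3.6142,1.4183)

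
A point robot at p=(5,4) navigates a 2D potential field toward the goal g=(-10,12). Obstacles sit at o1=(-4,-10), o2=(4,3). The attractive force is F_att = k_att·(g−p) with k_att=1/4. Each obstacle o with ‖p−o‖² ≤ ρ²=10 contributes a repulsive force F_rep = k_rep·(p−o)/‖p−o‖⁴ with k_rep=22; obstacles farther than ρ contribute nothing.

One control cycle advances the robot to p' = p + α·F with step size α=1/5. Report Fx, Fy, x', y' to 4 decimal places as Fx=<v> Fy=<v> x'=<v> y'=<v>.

F_att = 1/4·(g−p) = 1/4·(-15,8) = (-3.7500,2.0000)
o1: d²=277 > ρ²=10 → inactive
o2: d²=2 ≤ ρ²=10; F_rep = 22·(1,1)/2² = (5.5000,5.5000)
F = F_att + ΣF_rep = (1.7500,7.5000)
p' = p + 1/5·F = (5.3500,5.5000)

Fx=1.7500 Fy=7.5000 x'=5.3500 y'=5.5000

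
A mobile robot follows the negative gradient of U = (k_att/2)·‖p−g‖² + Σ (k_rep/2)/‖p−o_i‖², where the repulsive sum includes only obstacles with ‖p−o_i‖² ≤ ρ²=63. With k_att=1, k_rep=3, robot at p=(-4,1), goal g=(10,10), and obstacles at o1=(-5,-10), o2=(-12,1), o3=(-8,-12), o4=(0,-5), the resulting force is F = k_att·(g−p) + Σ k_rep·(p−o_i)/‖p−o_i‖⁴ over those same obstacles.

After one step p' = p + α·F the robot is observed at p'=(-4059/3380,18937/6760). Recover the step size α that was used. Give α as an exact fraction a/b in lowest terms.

F_att = 1·(g−p) = 1·(14,9) = (14.0000,9.0000)
o1: d²=122 > ρ²=63 → inactive
o2: d²=64 > ρ²=63 → inactive
o3: d²=185 > ρ²=63 → inactive
o4: d²=52 ≤ ρ²=63; F_rep = 3·(-4,6)/52² = (-0.0044,0.0067)
F = F_att + ΣF_rep = (13.9956,9.0067)
Δp = p'−p = (2.7991,1.8013); α = Δx/Fx = (9461/3380) / (9461/676) = 1/5
check: Δy/Fy = (12177/6760) / (12177/1352) = 1/5 ✓

α = 1/5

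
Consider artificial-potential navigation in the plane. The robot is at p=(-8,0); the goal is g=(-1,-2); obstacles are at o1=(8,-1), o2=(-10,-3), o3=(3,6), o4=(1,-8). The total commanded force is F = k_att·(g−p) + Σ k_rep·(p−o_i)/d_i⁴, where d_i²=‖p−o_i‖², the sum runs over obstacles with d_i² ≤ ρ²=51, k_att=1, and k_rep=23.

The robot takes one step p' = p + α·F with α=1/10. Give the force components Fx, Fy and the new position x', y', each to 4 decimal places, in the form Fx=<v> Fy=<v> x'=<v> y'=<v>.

Fx=7.2722 Fy=-1.5917 x'=-7.2728 y'=-0.1592

F_att = 1·(g−p) = 1·(7,-2) = (7.0000,-2.0000)
o1: d²=257 > ρ²=51 → inactive
o2: d²=13 ≤ ρ²=51; F_rep = 23·(2,3)/13² = (0.2722,0.4083)
o3: d²=157 > ρ²=51 → inactive
o4: d²=145 > ρ²=51 → inactive
F = F_att + ΣF_rep = (7.2722,-1.5917)
p' = p + 1/10·F = (-7.2728,-0.1592)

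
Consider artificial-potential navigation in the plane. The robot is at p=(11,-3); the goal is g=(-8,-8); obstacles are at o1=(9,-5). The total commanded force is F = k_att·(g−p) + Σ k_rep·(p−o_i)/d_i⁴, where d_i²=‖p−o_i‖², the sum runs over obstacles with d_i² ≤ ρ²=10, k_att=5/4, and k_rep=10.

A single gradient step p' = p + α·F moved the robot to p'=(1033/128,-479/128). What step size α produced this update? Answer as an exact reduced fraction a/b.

F_att = 5/4·(g−p) = 5/4·(-19,-5) = (-23.7500,-6.2500)
o1: d²=8 ≤ ρ²=10; F_rep = 10·(2,2)/8² = (0.3125,0.3125)
F = F_att + ΣF_rep = (-23.4375,-5.9375)
Δp = p'−p = (-2.9297,-0.7422); α = Δx/Fx = (-375/128) / (-375/16) = 1/8
check: Δy/Fy = (-95/128) / (-95/16) = 1/8 ✓

α = 1/8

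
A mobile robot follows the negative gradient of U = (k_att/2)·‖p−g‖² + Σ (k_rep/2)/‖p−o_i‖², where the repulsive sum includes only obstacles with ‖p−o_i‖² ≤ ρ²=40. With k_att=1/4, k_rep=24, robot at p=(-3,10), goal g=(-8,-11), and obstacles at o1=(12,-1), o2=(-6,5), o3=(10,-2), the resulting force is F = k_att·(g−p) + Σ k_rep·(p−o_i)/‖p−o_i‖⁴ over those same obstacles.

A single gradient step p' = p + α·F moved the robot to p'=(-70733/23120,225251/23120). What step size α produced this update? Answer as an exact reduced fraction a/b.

α = 1/20

F_att = 1/4·(g−p) = 1/4·(-5,-21) = (-1.2500,-5.2500)
o1: d²=346 > ρ²=40 → inactive
o2: d²=34 ≤ ρ²=40; F_rep = 24·(3,5)/34² = (0.0623,0.1038)
o3: d²=313 > ρ²=40 → inactive
F = F_att + ΣF_rep = (-1.1877,-5.1462)
Δp = p'−p = (-0.0594,-0.2573); α = Δx/Fx = (-1373/23120) / (-1373/1156) = 1/20
check: Δy/Fy = (-5949/23120) / (-5949/1156) = 1/20 ✓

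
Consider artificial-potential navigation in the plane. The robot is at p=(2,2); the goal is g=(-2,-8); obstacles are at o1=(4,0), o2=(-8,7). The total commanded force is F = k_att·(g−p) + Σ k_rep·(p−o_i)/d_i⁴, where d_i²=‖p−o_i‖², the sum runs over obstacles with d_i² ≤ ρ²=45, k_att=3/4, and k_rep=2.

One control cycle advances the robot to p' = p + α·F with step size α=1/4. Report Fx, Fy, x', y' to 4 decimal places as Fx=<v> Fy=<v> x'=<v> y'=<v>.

Fx=-3.0625 Fy=-7.4375 x'=1.2344 y'=0.1406

F_att = 3/4·(g−p) = 3/4·(-4,-10) = (-3.0000,-7.5000)
o1: d²=8 ≤ ρ²=45; F_rep = 2·(-2,2)/8² = (-0.0625,0.0625)
o2: d²=125 > ρ²=45 → inactive
F = F_att + ΣF_rep = (-3.0625,-7.4375)
p' = p + 1/4·F = (1.2344,0.1406)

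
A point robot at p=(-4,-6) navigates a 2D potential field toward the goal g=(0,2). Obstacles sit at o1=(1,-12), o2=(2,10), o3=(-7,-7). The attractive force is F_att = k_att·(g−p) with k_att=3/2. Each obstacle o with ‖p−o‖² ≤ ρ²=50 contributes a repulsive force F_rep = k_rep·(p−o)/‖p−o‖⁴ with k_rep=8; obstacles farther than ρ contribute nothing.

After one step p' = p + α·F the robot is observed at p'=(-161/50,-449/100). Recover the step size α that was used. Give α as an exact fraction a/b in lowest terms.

α = 1/8

F_att = 3/2·(g−p) = 3/2·(4,8) = (6.0000,12.0000)
o1: d²=61 > ρ²=50 → inactive
o2: d²=292 > ρ²=50 → inactive
o3: d²=10 ≤ ρ²=50; F_rep = 8·(3,1)/10² = (0.2400,0.0800)
F = F_att + ΣF_rep = (6.2400,12.0800)
Δp = p'−p = (0.7800,1.5100); α = Δx/Fx = (39/50) / (156/25) = 1/8
check: Δy/Fy = (151/100) / (302/25) = 1/8 ✓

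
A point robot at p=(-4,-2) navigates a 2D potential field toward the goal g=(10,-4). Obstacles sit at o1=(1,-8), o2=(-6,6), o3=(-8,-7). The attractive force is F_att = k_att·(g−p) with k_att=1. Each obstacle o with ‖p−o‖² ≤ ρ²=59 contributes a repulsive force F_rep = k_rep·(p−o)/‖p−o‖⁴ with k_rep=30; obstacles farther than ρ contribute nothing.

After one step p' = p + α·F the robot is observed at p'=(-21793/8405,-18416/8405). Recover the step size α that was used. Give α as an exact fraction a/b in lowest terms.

F_att = 1·(g−p) = 1·(14,-2) = (14.0000,-2.0000)
o1: d²=61 > ρ²=59 → inactive
o2: d²=68 > ρ²=59 → inactive
o3: d²=41 ≤ ρ²=59; F_rep = 30·(4,5)/41² = (0.0714,0.0892)
F = F_att + ΣF_rep = (14.0714,-1.9108)
Δp = p'−p = (1.4071,-0.1911); α = Δx/Fx = (11827/8405) / (23654/1681) = 1/10
check: Δy/Fy = (-1606/8405) / (-3212/1681) = 1/10 ✓

α = 1/10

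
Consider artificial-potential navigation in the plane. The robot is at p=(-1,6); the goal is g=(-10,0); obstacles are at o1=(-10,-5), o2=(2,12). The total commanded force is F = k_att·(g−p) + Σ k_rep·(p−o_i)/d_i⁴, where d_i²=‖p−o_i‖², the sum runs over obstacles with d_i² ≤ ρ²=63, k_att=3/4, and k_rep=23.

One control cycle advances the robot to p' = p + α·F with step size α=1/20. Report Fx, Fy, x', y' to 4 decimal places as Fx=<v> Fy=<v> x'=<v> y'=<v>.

F_att = 3/4·(g−p) = 3/4·(-9,-6) = (-6.7500,-4.5000)
o1: d²=202 > ρ²=63 → inactive
o2: d²=45 ≤ ρ²=63; F_rep = 23·(-3,-6)/45² = (-0.0341,-0.0681)
F = F_att + ΣF_rep = (-6.7841,-4.5681)
p' = p + 1/20·F = (-1.3392,5.7716)

Fx=-6.7841 Fy=-4.5681 x'=-1.3392 y'=5.7716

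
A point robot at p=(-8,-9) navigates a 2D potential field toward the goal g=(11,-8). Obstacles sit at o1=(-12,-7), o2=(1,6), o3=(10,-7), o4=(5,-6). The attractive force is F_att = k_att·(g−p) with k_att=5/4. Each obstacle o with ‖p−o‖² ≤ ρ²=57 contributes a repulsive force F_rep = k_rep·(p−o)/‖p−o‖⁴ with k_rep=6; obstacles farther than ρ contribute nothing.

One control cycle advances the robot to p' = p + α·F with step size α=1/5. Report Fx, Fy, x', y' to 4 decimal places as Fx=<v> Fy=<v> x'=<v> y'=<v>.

F_att = 5/4·(g−p) = 5/4·(19,1) = (23.7500,1.2500)
o1: d²=20 ≤ ρ²=57; F_rep = 6·(4,-2)/20² = (0.0600,-0.0300)
o2: d²=306 > ρ²=57 → inactive
o3: d²=328 > ρ²=57 → inactive
o4: d²=178 > ρ²=57 → inactive
F = F_att + ΣF_rep = (23.8100,1.2200)
p' = p + 1/5·F = (-3.2380,-8.7560)

Fx=23.8100 Fy=1.2200 x'=-3.2380 y'=-8.7560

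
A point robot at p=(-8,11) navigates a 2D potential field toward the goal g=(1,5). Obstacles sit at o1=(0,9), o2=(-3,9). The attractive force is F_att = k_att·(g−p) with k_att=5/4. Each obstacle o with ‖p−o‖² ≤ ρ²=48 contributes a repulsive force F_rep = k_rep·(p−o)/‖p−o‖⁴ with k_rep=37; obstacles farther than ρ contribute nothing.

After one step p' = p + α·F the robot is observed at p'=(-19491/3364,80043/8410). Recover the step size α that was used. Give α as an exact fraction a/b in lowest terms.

α = 1/5

F_att = 5/4·(g−p) = 5/4·(9,-6) = (11.2500,-7.5000)
o1: d²=68 > ρ²=48 → inactive
o2: d²=29 ≤ ρ²=48; F_rep = 37·(-5,2)/29² = (-0.2200,0.0880)
F = F_att + ΣF_rep = (11.0300,-7.4120)
Δp = p'−p = (2.2060,-1.4824); α = Δx/Fx = (7421/3364) / (37105/3364) = 1/5
check: Δy/Fy = (-12467/8410) / (-12467/1682) = 1/5 ✓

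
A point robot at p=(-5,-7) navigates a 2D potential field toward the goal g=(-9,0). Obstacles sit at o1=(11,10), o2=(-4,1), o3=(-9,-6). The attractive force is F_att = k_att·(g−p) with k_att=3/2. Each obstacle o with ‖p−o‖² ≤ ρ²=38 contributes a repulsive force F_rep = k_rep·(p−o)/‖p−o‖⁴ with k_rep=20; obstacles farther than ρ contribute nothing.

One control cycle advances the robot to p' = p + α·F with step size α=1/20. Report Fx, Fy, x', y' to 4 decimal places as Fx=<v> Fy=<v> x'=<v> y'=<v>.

F_att = 3/2·(g−p) = 3/2·(-4,7) = (-6.0000,10.5000)
o1: d²=545 > ρ²=38 → inactive
o2: d²=65 > ρ²=38 → inactive
o3: d²=17 ≤ ρ²=38; F_rep = 20·(4,-1)/17² = (0.2768,-0.0692)
F = F_att + ΣF_rep = (-5.7232,10.4308)
p' = p + 1/20·F = (-5.2862,-6.4785)

Fx=-5.7232 Fy=10.4308 x'=-5.2862 y'=-6.4785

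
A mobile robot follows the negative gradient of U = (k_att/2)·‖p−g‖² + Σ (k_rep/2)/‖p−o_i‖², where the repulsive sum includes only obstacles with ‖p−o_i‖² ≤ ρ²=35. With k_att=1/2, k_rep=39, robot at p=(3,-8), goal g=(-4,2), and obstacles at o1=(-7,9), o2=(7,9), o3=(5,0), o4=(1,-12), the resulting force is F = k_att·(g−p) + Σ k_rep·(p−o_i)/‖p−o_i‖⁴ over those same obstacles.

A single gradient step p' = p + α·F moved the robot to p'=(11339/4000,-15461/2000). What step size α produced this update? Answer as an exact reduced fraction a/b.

α = 1/20

F_att = 1/2·(g−p) = 1/2·(-7,10) = (-3.5000,5.0000)
o1: d²=389 > ρ²=35 → inactive
o2: d²=305 > ρ²=35 → inactive
o3: d²=68 > ρ²=35 → inactive
o4: d²=20 ≤ ρ²=35; F_rep = 39·(2,4)/20² = (0.1950,0.3900)
F = F_att + ΣF_rep = (-3.3050,5.3900)
Δp = p'−p = (-0.1653,0.2695); α = Δx/Fx = (-661/4000) / (-661/200) = 1/20
check: Δy/Fy = (539/2000) / (539/100) = 1/20 ✓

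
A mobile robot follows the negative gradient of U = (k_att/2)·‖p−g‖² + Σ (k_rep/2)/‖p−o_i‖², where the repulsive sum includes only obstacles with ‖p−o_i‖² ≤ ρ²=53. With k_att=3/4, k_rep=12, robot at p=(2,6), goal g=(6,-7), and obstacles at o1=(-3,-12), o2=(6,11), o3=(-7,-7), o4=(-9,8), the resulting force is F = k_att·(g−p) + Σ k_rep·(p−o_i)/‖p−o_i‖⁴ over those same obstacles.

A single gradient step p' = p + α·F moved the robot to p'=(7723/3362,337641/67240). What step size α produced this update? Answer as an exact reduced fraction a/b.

α = 1/10

F_att = 3/4·(g−p) = 3/4·(4,-13) = (3.0000,-9.7500)
o1: d²=349 > ρ²=53 → inactive
o2: d²=41 ≤ ρ²=53; F_rep = 12·(-4,-5)/41² = (-0.0286,-0.0357)
o3: d²=250 > ρ²=53 → inactive
o4: d²=125 > ρ²=53 → inactive
F = F_att + ΣF_rep = (2.9714,-9.7857)
Δp = p'−p = (0.2971,-0.9786); α = Δx/Fx = (999/3362) / (4995/1681) = 1/10
check: Δy/Fy = (-65799/67240) / (-65799/6724) = 1/10 ✓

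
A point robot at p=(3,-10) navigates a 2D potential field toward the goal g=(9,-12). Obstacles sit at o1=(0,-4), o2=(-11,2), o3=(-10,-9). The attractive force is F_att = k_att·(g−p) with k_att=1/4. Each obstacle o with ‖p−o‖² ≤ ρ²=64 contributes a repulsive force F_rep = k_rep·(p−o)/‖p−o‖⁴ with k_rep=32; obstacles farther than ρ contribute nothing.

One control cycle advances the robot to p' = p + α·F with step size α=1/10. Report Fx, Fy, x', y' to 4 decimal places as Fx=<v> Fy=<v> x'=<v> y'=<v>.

F_att = 1/4·(g−p) = 1/4·(6,-2) = (1.5000,-0.5000)
o1: d²=45 ≤ ρ²=64; F_rep = 32·(3,-6)/45² = (0.0474,-0.0948)
o2: d²=340 > ρ²=64 → inactive
o3: d²=170 > ρ²=64 → inactive
F = F_att + ΣF_rep = (1.5474,-0.5948)
p' = p + 1/10·F = (3.1547,-10.0595)

Fx=1.5474 Fy=-0.5948 x'=3.1547 y'=-10.0595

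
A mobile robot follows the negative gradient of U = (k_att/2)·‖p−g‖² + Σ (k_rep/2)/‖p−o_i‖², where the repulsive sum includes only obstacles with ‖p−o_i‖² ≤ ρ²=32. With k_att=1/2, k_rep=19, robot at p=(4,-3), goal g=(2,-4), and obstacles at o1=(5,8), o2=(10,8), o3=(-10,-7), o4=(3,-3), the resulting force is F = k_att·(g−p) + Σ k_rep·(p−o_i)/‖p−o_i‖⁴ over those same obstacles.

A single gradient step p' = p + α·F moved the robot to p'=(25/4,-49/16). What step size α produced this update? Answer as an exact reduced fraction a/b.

α = 1/8

F_att = 1/2·(g−p) = 1/2·(-2,-1) = (-1.0000,-0.5000)
o1: d²=122 > ρ²=32 → inactive
o2: d²=157 > ρ²=32 → inactive
o3: d²=212 > ρ²=32 → inactive
o4: d²=1 ≤ ρ²=32; F_rep = 19·(1,0)/1² = (19.0000,0.0000)
F = F_att + ΣF_rep = (18.0000,-0.5000)
Δp = p'−p = (2.2500,-0.0625); α = Δx/Fx = (9/4) / (18) = 1/8
check: Δy/Fy = (-1/16) / (-1/2) = 1/8 ✓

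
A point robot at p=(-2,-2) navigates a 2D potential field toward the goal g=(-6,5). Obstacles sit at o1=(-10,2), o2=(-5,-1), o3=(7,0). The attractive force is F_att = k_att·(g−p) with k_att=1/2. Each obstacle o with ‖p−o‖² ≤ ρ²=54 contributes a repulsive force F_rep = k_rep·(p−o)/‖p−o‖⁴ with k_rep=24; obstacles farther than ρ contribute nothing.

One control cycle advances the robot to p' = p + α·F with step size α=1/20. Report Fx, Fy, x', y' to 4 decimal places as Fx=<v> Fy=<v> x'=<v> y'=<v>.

F_att = 1/2·(g−p) = 1/2·(-4,7) = (-2.0000,3.5000)
o1: d²=80 > ρ²=54 → inactive
o2: d²=10 ≤ ρ²=54; F_rep = 24·(3,-1)/10² = (0.7200,-0.2400)
o3: d²=85 > ρ²=54 → inactive
F = F_att + ΣF_rep = (-1.2800,3.2600)
p' = p + 1/20·F = (-2.0640,-1.8370)

Fx=-1.2800 Fy=3.2600 x'=-2.0640 y'=-1.8370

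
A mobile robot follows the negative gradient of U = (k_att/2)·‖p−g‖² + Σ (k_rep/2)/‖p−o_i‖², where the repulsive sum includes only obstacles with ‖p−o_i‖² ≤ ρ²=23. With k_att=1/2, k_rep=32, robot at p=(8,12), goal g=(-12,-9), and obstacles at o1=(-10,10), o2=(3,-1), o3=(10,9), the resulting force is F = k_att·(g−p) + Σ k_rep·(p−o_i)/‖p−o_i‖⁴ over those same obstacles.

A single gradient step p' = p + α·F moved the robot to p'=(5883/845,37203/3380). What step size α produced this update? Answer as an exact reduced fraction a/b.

F_att = 1/2·(g−p) = 1/2·(-20,-21) = (-10.0000,-10.5000)
o1: d²=328 > ρ²=23 → inactive
o2: d²=194 > ρ²=23 → inactive
o3: d²=13 ≤ ρ²=23; F_rep = 32·(-2,3)/13² = (-0.3787,0.5680)
F = F_att + ΣF_rep = (-10.3787,-9.9320)
Δp = p'−p = (-1.0379,-0.9932); α = Δx/Fx = (-877/845) / (-1754/169) = 1/10
check: Δy/Fy = (-3357/3380) / (-3357/338) = 1/10 ✓

α = 1/10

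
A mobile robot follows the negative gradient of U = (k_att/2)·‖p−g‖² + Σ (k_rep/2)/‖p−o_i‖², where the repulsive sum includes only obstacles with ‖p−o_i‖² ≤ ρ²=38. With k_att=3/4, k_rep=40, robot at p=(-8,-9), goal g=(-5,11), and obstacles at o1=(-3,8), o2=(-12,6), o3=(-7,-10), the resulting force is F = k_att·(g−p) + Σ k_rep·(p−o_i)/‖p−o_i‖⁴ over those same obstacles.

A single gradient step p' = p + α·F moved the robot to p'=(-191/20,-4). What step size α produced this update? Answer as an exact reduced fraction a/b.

F_att = 3/4·(g−p) = 3/4·(3,20) = (2.2500,15.0000)
o1: d²=314 > ρ²=38 → inactive
o2: d²=241 > ρ²=38 → inactive
o3: d²=2 ≤ ρ²=38; F_rep = 40·(-1,1)/2² = (-10.0000,10.0000)
F = F_att + ΣF_rep = (-7.7500,25.0000)
Δp = p'−p = (-1.5500,5.0000); α = Δx/Fx = (-31/20) / (-31/4) = 1/5
check: Δy/Fy = (5) / (25) = 1/5 ✓

α = 1/5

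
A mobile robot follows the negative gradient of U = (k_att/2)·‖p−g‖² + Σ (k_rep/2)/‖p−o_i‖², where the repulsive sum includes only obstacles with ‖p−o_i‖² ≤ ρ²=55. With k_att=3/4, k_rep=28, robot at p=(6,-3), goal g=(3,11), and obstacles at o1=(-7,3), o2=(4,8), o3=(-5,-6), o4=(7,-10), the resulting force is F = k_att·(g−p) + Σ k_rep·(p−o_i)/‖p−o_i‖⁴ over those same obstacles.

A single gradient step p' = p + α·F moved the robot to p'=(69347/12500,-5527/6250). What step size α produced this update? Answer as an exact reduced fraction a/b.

α = 1/5

F_att = 3/4·(g−p) = 3/4·(-3,14) = (-2.2500,10.5000)
o1: d²=205 > ρ²=55 → inactive
o2: d²=125 > ρ²=55 → inactive
o3: d²=130 > ρ²=55 → inactive
o4: d²=50 ≤ ρ²=55; F_rep = 28·(-1,7)/50² = (-0.0112,0.0784)
F = F_att + ΣF_rep = (-2.2612,10.5784)
Δp = p'−p = (-0.4522,2.1157); α = Δx/Fx = (-5653/12500) / (-5653/2500) = 1/5
check: Δy/Fy = (13223/6250) / (13223/1250) = 1/5 ✓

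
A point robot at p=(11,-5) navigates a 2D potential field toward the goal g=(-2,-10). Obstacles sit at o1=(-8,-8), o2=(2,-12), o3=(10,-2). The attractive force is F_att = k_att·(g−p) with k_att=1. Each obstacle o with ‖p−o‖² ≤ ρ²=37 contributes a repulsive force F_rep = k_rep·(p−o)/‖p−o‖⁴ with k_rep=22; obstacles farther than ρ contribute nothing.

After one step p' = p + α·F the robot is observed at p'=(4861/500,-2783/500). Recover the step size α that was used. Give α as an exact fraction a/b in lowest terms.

F_att = 1·(g−p) = 1·(-13,-5) = (-13.0000,-5.0000)
o1: d²=370 > ρ²=37 → inactive
o2: d²=130 > ρ²=37 → inactive
o3: d²=10 ≤ ρ²=37; F_rep = 22·(1,-3)/10² = (0.2200,-0.6600)
F = F_att + ΣF_rep = (-12.7800,-5.6600)
Δp = p'−p = (-1.2780,-0.5660); α = Δx/Fx = (-639/500) / (-639/50) = 1/10
check: Δy/Fy = (-283/500) / (-283/50) = 1/10 ✓

α = 1/10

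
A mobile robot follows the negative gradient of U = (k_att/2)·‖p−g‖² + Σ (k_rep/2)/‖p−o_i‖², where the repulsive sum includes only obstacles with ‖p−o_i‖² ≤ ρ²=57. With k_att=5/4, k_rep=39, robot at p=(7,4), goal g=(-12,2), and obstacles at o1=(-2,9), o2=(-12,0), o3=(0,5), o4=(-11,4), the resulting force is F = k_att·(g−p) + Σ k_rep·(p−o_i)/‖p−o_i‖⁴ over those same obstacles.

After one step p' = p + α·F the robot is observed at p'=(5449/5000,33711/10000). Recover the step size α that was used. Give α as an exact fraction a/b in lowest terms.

F_att = 5/4·(g−p) = 5/4·(-19,-2) = (-23.7500,-2.5000)
o1: d²=106 > ρ²=57 → inactive
o2: d²=377 > ρ²=57 → inactive
o3: d²=50 ≤ ρ²=57; F_rep = 39·(7,-1)/50² = (0.1092,-0.0156)
o4: d²=324 > ρ²=57 → inactive
F = F_att + ΣF_rep = (-23.6408,-2.5156)
Δp = p'−p = (-5.9102,-0.6289); α = Δx/Fx = (-29551/5000) / (-29551/1250) = 1/4
check: Δy/Fy = (-6289/10000) / (-6289/2500) = 1/4 ✓

α = 1/4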